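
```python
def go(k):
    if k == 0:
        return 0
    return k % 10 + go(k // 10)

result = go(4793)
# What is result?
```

Sum of digits of 4793: 3 + 9 + 7 + 4 = 23

Answer: 23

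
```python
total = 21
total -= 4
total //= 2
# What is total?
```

Trace:
`total = 21` → total = 21
`total -= 4` → total = 17
`total //= 2` → total = 8
So total = 8

Answer: 8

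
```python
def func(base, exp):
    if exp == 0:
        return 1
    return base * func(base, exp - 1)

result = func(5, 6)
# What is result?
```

func(5, 6) = 5 * 5 * 5 * 5 * 5 * 5 = 15625

Answer: 15625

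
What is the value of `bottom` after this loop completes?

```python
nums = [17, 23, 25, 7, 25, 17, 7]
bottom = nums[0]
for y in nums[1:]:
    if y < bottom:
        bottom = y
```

Minimum of [17, 23, 25, 7, 25, 17, 7]
`bottom` takes the values: 17 → 7

Answer: 7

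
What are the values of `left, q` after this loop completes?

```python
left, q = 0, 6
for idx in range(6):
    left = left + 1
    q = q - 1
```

left goes 0→6, q goes 6→0
`left, q` takes the values: (0, 6) → (1, 6) → (1, 5) → (2, 5) → (2, 4) → (3, 4) → (3, 3) → (4, 3) → (4, 2) → (5, 2) → (5, 1) → (6, 1) → (6, 0)

Answer: 6, 0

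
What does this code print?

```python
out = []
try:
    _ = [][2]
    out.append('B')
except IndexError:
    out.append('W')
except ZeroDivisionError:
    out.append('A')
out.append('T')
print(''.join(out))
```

Execution trace: 'W' (except IndexError) → 'T' (after the try/except). Output: WT

Answer: WT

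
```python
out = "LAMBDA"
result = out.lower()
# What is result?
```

Trace:
`out = "LAMBDA"` → out = 'LAMBDA'
`result = out.lower()` → result = 'lambda'
So result = 'lambda'

Answer: 'lambda'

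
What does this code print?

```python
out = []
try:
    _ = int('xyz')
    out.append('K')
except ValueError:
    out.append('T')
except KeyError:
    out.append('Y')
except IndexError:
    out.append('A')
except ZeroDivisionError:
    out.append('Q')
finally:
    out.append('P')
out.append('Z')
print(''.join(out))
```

Execution trace: 'T' (except ValueError) → 'P' (finally) → 'Z' (after the try/except). Output: TPZ

Answer: TPZ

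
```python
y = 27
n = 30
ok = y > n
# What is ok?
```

Trace:
`y = 27` → y = 27
`n = 30` → n = 30
`ok = y > n` → ok = False
So ok = False

Answer: False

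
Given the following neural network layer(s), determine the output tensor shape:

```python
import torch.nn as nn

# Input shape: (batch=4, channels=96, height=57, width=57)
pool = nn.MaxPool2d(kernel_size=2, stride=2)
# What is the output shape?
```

Input: (4, 96, 57, 57) -> Output: (4, 96, 28, 28)

Answer: (4, 96, 28, 28)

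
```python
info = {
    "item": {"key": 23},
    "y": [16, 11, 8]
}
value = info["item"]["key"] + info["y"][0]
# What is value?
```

Trace:
`info = { ...` → info = {'item': {'key': 23}, 'y': [16, 11, 8]}
`value = info["item"]["key"] + info["y"][0]` → value = 39
So value = 39

Answer: 39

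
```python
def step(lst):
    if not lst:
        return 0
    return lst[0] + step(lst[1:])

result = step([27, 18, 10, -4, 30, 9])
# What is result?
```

27 + 18 + 10 + (-4) + 30 + 9 + 0 = 90

Answer: 90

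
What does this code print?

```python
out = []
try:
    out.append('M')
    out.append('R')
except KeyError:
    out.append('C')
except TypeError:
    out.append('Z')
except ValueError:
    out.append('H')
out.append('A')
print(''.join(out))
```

Execution trace: 'M' (try body) → 'R' (try body, no exception) → 'A' (after the try/except). Output: MRA

Answer: MRA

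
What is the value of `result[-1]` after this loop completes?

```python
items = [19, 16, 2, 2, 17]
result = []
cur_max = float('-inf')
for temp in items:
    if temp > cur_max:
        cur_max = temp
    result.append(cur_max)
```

Running max ends at 19
`result` takes the values: [] → [19] → [19, 19] → [19, 19, 19] → [19, 19, 19, 19] → [19, 19, 19, 19, 19]
So `result[-1]` = 19

Answer: 19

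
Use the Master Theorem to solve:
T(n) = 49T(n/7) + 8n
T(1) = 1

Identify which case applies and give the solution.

a=49, b=7, f(n)=8n. log_7(49) = 2. Since c=1 < 2, Case 1 applies: T(n) = Θ(n^log_b(a)) = O(n^2).

Answer: O(n^2) - Case 1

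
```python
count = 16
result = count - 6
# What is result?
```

Trace:
`count = 16` → count = 16
`result = count - 6` → result = 10
So result = 10

Answer: 10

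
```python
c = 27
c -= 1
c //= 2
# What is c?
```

Trace:
`c = 27` → c = 27
`c -= 1` → c = 26
`c //= 2` → c = 13
So c = 13

Answer: 13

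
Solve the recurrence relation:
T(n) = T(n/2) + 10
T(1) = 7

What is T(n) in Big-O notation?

Each step divides n by 2 and adds 10. After log_2(n) steps we reach T(1)=7. So T(n) = 10·log_2(n) + 7 = O(log n).

Answer: O(log n)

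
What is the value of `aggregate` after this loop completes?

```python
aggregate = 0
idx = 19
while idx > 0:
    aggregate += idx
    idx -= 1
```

Sum 19 down to 1
`aggregate` takes the values: 0 → 19 → 37 → 54 → 70 → 85 → 99 → 112 → 124 → 135 → 145 → 154 → 162 → 169 → 175 → 180 → 184 → 187 → 189 → 190

Answer: 190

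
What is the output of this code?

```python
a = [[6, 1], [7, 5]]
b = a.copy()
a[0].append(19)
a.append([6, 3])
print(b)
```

Key concept: shallow copy with nested lists.
Step by step:
`a = [[6, 1], [7, 5]]` → a = [[6, 1], [7, 5]]
`b = a.copy()` → b = [[6, 1], [7, 5]]
`a[0].append(19)` → a = [[6, 1, 19], [7, 5]]; b = [[6, 1, 19], [7, 5]]
`a.append([6, 3])` → a = [[6, 1, 19], [7, 5], [6, 3]]
`print(b)` → prints [[6, 1, 19], [7, 5]]

Answer: [[6, 1, 19], [7, 5]]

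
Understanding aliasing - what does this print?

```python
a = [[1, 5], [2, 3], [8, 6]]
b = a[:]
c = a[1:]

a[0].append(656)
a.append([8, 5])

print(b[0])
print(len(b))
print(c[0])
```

Key concept: slice with nested mutation.
Step by step:
`a = [[1, 5], [2, 3], [8, 6]]` → a = [[1, 5], [2, 3], [8, 6]]
`b = a[:]` → b = [[1, 5], [2, 3], [8, 6]]
`c = a[1:]` → c = [[2, 3], [8, 6]]
`a[0].append(656)` → a = [[1, 5, 656], [2, 3], [8, 6]]; b = [[1, 5, 656], [2, 3], [8, 6]]
`a.append([8, 5])` → a = [[1, 5, 656], [2, 3], [8, 6], [8, 5]]
`print(b[0])` → prints [1, 5, 656]
`print(len(b))` → prints 3
`print(c[0])` → prints [2, 3]

Answer:
[1, 5, 656]
3
[2, 3]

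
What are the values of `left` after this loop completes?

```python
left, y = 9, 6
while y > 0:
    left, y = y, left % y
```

GCD of 9 and 6
`left` takes the values: 9 → 6 → 3

Answer: 3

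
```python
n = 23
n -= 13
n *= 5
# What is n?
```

Trace:
`n = 23` → n = 23
`n -= 13` → n = 10
`n *= 5` → n = 50
So n = 50

Answer: 50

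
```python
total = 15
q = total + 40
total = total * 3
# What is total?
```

Trace:
`total = 15` → total = 15
`q = total + 40` → q = 55
`total = total * 3` → total = 45
So total = 45

Answer: 45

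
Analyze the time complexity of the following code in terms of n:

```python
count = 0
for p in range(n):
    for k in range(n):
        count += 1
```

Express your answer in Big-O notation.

Each loop level contributes: n × n. Multiplying the contributions gives O(n^2).

Answer: O(n^2)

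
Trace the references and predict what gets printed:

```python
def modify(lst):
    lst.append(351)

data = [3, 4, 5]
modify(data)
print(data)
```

Key concept: function modifies passed list.
Step by step:
`data = [3, 4, 5]` → data = [3, 4, 5]
`modify(data)` → data = [3, 4, 5, 351]
`print(data)` → prints [3, 4, 5, 351]

Answer: [3, 4, 5, 351]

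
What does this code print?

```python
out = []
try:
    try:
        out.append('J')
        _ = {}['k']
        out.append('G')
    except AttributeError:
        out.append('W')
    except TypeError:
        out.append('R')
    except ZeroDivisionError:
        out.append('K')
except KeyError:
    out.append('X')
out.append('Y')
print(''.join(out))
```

Execution trace: 'J' (try body) → 'X' (outer except KeyError) → 'Y' (after the try/except). Output: JXY

Answer: JXY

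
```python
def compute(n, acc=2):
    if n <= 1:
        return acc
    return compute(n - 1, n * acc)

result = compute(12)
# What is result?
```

Accumulator trace (n, acc): (12, 2) -> (11, 24) -> (10, 264) -> (9, 2640) -> (8, 23760) -> (7, 190080) -> (6, 1330560) -> (5, 7983360) -> (4, 39916800) -> (3, 159667200) -> (2, 479001600) -> (1, 958003200) -> return 958003200

Answer: 958003200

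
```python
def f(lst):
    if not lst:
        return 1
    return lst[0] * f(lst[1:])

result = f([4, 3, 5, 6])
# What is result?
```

Product over [4, 3, 5, 6] = 4 * 3 * 5 * 6 = 360

Answer: 360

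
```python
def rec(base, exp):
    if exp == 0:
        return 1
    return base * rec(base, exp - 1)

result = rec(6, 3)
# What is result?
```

rec(6, 3) = 6 * 6 * 6 = 216

Answer: 216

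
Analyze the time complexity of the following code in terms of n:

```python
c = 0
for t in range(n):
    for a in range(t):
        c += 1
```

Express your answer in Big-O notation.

Each loop level contributes: n × n. Multiplying the contributions gives O(n^2).

Answer: O(n^2)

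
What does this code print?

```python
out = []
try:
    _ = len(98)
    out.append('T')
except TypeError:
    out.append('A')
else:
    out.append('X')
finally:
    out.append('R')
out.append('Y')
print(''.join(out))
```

Execution trace: 'A' (except TypeError) → 'R' (finally) → 'Y' (after the try/except). Output: ARY

Answer: ARY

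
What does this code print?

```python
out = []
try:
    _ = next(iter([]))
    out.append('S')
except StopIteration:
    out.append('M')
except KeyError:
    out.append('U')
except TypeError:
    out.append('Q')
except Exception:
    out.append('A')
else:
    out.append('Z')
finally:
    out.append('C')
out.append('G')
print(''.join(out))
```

Execution trace: 'M' (except StopIteration) → 'C' (finally) → 'G' (after the try/except). Output: MCG

Answer: MCG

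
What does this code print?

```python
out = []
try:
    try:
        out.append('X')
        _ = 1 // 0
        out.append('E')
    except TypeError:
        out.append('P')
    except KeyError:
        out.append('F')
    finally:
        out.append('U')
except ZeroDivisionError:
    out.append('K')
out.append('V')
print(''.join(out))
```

Execution trace: 'X' (inner try body) → 'U' (inner finally) → 'K' (outer except ZeroDivisionError) → 'V' (after the try/except). Output: XUKV

Answer: XUKV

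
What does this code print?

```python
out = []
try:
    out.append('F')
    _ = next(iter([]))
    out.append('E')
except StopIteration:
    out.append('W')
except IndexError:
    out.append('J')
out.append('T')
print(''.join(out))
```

Execution trace: 'F' (try body) → 'W' (except StopIteration) → 'T' (after the try/except). Output: FWT

Answer: FWT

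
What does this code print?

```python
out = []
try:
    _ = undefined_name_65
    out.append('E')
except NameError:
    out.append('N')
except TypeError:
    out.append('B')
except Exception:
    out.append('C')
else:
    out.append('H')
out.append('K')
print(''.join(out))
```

Execution trace: 'N' (except NameError) → 'K' (after the try/except). Output: NK

Answer: NK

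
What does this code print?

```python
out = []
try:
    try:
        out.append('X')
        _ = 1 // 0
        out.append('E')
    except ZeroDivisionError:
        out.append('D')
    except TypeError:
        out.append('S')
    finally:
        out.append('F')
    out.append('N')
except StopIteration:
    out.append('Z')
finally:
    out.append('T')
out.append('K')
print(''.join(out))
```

Execution trace: 'X' (inner try body) → 'D' (inner except ZeroDivisionError) → 'F' (inner finally) → 'N' (try body, no exception) → 'T' (finally) → 'K' (after the try/except). Output: XDFNTK

Answer: XDFNTK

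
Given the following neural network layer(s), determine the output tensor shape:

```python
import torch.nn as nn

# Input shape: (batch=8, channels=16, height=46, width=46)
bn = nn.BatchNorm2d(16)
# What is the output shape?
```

Input: (8, 16, 46, 46) -> Output: (8, 16, 46, 46)

Answer: (8, 16, 46, 46)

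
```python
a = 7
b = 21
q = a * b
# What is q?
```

Trace:
`a = 7` → a = 7
`b = 21` → b = 21
`q = a * b` → q = 147
So q = 147

Answer: 147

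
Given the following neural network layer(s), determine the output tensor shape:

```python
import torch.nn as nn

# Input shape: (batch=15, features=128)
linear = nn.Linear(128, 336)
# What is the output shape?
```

Input: (15, 128) -> Output: (15, 336)

Answer: (15, 336)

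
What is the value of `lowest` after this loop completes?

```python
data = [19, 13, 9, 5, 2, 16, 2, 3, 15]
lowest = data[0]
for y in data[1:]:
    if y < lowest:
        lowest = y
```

Minimum of [19, 13, 9, 5, 2, 16, 2, 3, 15]
`lowest` takes the values: 19 → 13 → 9 → 5 → 2

Answer: 2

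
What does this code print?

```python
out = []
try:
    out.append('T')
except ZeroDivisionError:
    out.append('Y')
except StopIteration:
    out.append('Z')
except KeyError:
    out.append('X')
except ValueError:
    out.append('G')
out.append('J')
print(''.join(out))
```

Execution trace: 'T' (try body, no exception) → 'J' (after the try/except). Output: TJ

Answer: TJ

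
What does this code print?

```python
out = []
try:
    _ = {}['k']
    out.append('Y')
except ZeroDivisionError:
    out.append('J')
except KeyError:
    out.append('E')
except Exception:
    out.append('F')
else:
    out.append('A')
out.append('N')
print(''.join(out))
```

Execution trace: 'E' (except KeyError) → 'N' (after the try/except). Output: EN

Answer: EN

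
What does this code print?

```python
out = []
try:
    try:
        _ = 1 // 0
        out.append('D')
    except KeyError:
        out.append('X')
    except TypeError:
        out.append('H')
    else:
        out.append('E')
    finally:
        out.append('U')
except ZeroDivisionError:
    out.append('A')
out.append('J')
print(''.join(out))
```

Execution trace: 'U' (inner finally) → 'A' (outer except ZeroDivisionError) → 'J' (after the try/except). Output: UAJ

Answer: UAJ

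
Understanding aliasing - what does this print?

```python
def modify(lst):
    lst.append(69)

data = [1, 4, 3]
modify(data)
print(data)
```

Key concept: function modifies passed list.
Step by step:
`data = [1, 4, 3]` → data = [1, 4, 3]
`modify(data)` → data = [1, 4, 3, 69]
`print(data)` → prints [1, 4, 3, 69]

Answer: [1, 4, 3, 69]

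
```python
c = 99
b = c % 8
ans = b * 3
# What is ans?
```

Trace:
`c = 99` → c = 99
`b = c % 8` → b = 3
`ans = b * 3` → ans = 9
So ans = 9

Answer: 9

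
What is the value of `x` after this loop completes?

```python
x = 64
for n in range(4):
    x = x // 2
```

Halve 4 times: 64 // 2^4 = 4
`x` takes the values: 64 → 32 → 16 → 8 → 4

Answer: 4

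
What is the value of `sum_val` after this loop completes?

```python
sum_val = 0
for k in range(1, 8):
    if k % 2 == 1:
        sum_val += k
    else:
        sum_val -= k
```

Add odd, subtract even
`sum_val` takes the values: 0 → 1 → -1 → 2 → -2 → 3 → -3 → 4

Answer: 4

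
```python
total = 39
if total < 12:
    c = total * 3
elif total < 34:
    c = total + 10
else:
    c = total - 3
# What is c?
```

Trace:
`total = 39` → total = 39
`if total < 12: ...` → total < 12 is False, total < 34 is False, take else branch → c = 36
So c = 36

Answer: 36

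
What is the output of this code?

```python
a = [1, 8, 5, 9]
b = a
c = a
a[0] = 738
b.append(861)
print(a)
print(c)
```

Key concept: multiple aliases.
Step by step:
`a = [1, 8, 5, 9]` → a = [1, 8, 5, 9]
`b = a` → b = [1, 8, 5, 9] (same object as a)
`c = a` → c = [1, 8, 5, 9] (same object as a, b)
`a[0] = 738` → a = [738, 8, 5, 9] (same object as b, c); b = [738, 8, 5, 9] (same object as a, c); c = [738, 8, 5, 9] (same object as a, b)
`b.append(861)` → a = [738, 8, 5, 9, 861] (same object as b, c); b = [738, 8, 5, 9, 861] (same object as a, c); c = [738, 8, 5, 9, 861] (same object as a, b)
`print(a)` → prints [738, 8, 5, 9, 861]
`print(c)` → prints [738, 8, 5, 9, 861]

Answer:
[738, 8, 5, 9, 861]
[738, 8, 5, 9, 861]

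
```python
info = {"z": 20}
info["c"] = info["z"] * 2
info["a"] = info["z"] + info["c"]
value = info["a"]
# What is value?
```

Trace:
`info = {"z": 20}` → info = {'z': 20}
`info["c"] = info["z"] * 2` → info = {'z': 20, 'c': 40}
`info["a"] = info["z"] + info["c"]` → info = {'z': 20, 'c': 40, 'a': 60}
`value = info["a"]` → value = 60
So value = 60

Answer: 60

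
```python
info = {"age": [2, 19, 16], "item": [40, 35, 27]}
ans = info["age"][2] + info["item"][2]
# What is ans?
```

Trace:
`info = {"age": [2, 19, 16], "item": [40, 35, 27]}` → info = {'age': [2, 19, 16], 'item': [40, 35, 27]}
`ans = info["age"][2] + info["item"][2]` → ans = 43
So ans = 43

Answer: 43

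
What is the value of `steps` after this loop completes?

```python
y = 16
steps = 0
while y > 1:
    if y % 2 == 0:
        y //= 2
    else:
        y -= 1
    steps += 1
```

Steps to reduce 16 to 1
`steps` takes the values: 0 → 1 → 2 → 3 → 4

Answer: 4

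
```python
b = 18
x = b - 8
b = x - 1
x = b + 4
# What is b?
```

Trace:
`b = 18` → b = 18
`x = b - 8` → x = 10
`b = x - 1` → b = 9
`x = b + 4` → x = 13
So b = 9

Answer: 9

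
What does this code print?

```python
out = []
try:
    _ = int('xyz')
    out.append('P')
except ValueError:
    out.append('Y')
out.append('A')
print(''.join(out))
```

Execution trace: 'Y' (except ValueError) → 'A' (after the try/except). Output: YA

Answer: YA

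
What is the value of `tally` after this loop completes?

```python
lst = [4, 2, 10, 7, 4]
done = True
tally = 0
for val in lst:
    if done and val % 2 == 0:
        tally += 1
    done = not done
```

Count even values at even positions
`tally` takes the values: 0 → 1 → 2 → 3

Answer: 3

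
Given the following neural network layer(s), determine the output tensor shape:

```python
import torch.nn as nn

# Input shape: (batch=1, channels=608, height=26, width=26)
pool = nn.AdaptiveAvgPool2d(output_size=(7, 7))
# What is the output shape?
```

Input: (1, 608, 26, 26) -> Output: (1, 608, 7, 7)

Answer: (1, 608, 7, 7)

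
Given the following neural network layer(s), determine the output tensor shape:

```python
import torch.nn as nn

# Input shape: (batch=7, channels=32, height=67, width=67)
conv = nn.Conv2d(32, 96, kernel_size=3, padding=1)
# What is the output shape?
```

Input: (7, 32, 67, 67) -> Output: (7, 96, 67, 67)

Answer: (7, 96, 67, 67)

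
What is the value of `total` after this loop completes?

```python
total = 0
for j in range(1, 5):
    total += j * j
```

Sum of squares 1² to 4² = 30
`total` takes the values: 0 → 1 → 5 → 14 → 30

Answer: 30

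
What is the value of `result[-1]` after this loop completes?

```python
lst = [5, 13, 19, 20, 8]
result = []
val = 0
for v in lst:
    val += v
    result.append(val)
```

Cumulative sum ends at 65
`result` takes the values: [] → [5] → [5, 18] → [5, 18, 37] → [5, 18, 37, 57] → [5, 18, 37, 57, 65]
So `result[-1]` = 65

Answer: 65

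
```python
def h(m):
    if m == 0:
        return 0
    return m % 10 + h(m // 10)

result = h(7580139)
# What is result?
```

Sum of digits of 7580139: 9 + 3 + 1 + 0 + 8 + 5 + 7 = 33

Answer: 33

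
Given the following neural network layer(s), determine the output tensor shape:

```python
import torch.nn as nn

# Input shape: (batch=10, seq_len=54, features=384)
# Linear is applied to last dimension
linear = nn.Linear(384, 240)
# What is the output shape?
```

Input: (10, 54, 384) -> Output: (10, 54, 240)

Answer: (10, 54, 240)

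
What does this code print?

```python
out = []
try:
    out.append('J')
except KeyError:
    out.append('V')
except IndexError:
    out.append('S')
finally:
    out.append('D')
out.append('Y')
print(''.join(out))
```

Execution trace: 'J' (try body, no exception) → 'D' (finally) → 'Y' (after the try/except). Output: JDY

Answer: JDY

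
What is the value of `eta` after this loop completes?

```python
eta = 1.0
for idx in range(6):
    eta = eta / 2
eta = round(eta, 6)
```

Halving LR 6 times: 1 / 2^6
`eta` takes the values: 1.0 → 0.5 → 0.25 → 0.125 → 0.0625 → 0.03125 → 0.015625

Answer: 0.015625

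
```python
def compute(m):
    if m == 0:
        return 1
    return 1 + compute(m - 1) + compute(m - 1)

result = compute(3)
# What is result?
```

compute(m) = 1 + 2·compute(m-1), compute(0)=1. Closed form: (1+1)·2^3 - 1 = 15.

Answer: 15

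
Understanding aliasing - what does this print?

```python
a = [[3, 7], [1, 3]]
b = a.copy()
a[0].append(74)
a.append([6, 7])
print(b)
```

Key concept: shallow copy with nested lists.
Step by step:
`a = [[3, 7], [1, 3]]` → a = [[3, 7], [1, 3]]
`b = a.copy()` → b = [[3, 7], [1, 3]]
`a[0].append(74)` → a = [[3, 7, 74], [1, 3]]; b = [[3, 7, 74], [1, 3]]
`a.append([6, 7])` → a = [[3, 7, 74], [1, 3], [6, 7]]
`print(b)` → prints [[3, 7, 74], [1, 3]]

Answer: [[3, 7, 74], [1, 3]]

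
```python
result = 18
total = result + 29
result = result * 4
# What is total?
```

Trace:
`result = 18` → result = 18
`total = result + 29` → total = 47
`result = result * 4` → result = 72
So total = 47

Answer: 47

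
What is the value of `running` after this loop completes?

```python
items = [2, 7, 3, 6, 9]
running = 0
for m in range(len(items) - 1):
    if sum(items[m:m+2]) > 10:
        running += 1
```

Count windows with sum > 10
`running` takes the values: 0 → 1

Answer: 1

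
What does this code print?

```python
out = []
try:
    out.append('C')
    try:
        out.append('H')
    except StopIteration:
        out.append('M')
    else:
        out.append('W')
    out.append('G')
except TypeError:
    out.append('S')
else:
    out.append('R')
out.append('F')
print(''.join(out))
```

Execution trace: 'C' (try body) → 'H' (inner try body, no exception) → 'W' (inner else) → 'G' (try body, no exception) → 'R' (else) → 'F' (after the try/except). Output: CHWGRF

Answer: CHWGRF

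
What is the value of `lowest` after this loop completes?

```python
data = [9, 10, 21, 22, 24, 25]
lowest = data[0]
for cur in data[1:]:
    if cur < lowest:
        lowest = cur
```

Minimum of [9, 10, 21, 22, 24, 25]
`lowest` takes the values: 9

Answer: 9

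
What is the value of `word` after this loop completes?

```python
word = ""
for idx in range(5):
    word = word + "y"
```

Repeat 'y' 5 times
`word` takes the values: "" → "y" → "yy" → "yyy" → "yyyy" → "yyyyy"

Answer: "yyyyy"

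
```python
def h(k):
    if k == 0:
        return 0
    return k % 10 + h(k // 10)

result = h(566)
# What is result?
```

Sum of digits of 566: 6 + 6 + 5 = 17

Answer: 17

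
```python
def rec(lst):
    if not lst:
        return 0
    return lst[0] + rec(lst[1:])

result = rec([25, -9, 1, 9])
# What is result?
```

25 + (-9) + 1 + 9 + 0 = 26

Answer: 26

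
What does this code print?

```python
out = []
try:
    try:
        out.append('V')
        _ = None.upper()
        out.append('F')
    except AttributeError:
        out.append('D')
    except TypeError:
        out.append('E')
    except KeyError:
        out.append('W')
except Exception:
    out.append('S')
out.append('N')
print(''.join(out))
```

Execution trace: 'V' (inner try body) → 'D' (inner except AttributeError) → 'N' (after the try/except). Output: VDN

Answer: VDN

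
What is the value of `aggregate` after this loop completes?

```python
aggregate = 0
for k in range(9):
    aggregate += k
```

Sum of 0 to 8 = 36
`aggregate` takes the values: 0 → 1 → 3 → 6 → 10 → 15 → 21 → 28 → 36

Answer: 36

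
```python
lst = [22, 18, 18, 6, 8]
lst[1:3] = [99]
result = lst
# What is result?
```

Trace:
`lst = [22, 18, 18, 6, 8]` → lst = [22, 18, 18, 6, 8]
`lst[1:3] = [99]` → lst = [22, 99, 6, 8]
`result = lst` → result = [22, 99, 6, 8]
So result = [22, 99, 6, 8]

Answer: [22, 99, 6, 8]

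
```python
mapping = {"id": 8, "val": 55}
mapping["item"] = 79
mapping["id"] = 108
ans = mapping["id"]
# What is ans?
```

Trace:
`mapping = {"id": 8, "val": 55}` → mapping = {'id': 8, 'val': 55}
`mapping["item"] = 79` → mapping = {'id': 8, 'val': 55, 'item': 79}
`mapping["id"] = 108` → mapping = {'id': 108, 'val': 55, 'item': 79}
`ans = mapping["id"]` → ans = 108
So ans = 108

Answer: 108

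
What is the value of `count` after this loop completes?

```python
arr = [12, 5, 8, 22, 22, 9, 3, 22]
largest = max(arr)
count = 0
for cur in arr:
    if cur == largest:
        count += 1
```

Count of max value 22 in [12, 5, 8, 22, 22, 9, 3, 22]
`count` takes the values: 0 → 1 → 2 → 3

Answer: 3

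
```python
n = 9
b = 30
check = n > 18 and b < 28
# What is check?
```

Trace:
`n = 9` → n = 9
`b = 30` → b = 30
`check = n > 18 and b < 28` → check = False
So check = False

Answer: False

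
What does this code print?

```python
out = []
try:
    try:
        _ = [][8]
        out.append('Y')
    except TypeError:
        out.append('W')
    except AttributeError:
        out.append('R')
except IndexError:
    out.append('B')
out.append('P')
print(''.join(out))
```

Execution trace: 'B' (outer except IndexError) → 'P' (after the try/except). Output: BP

Answer: BP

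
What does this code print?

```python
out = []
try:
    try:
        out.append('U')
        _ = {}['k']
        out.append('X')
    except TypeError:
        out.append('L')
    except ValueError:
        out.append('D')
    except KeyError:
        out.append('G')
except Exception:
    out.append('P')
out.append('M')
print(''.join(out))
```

Execution trace: 'U' (inner try body) → 'G' (inner except KeyError) → 'M' (after the try/except). Output: UGM

Answer: UGM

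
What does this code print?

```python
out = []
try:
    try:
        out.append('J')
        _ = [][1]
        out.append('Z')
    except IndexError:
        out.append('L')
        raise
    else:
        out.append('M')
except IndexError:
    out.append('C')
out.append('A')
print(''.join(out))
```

Execution trace: 'J' (inner try body) → 'L' (inner except IndexError) → 'C' (outer except IndexError) → 'A' (after the try/except). Output: JLCA

Answer: JLCA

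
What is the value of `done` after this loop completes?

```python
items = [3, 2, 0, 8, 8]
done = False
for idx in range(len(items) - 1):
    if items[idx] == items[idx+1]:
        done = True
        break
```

Check consecutive duplicates in [3, 2, 0, 8, 8]
`done` takes the values: False → True

Answer: True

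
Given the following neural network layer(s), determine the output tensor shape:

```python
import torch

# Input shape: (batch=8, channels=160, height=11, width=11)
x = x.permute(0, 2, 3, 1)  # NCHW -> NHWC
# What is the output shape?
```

Input: (8, 160, 11, 11) -> Output: (8, 11, 11, 160)

Answer: (8, 11, 11, 160)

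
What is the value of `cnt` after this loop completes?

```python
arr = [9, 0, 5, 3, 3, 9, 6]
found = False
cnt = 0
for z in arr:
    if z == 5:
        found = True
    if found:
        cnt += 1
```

Count elements after first 5 in [9, 0, 5, 3, 3, 9, 6]
`cnt` takes the values: 0 → 1 → 2 → 3 → 4 → 5

Answer: 5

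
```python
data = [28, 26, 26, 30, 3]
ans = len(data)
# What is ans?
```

Trace:
`data = [28, 26, 26, 30, 3]` → data = [28, 26, 26, 30, 3]
`ans = len(data)` → ans = 5
So ans = 5

Answer: 5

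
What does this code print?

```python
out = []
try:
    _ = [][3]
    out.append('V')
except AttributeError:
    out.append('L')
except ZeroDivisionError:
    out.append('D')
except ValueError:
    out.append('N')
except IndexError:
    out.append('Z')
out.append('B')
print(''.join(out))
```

Execution trace: 'Z' (except IndexError) → 'B' (after the try/except). Output: ZB

Answer: ZB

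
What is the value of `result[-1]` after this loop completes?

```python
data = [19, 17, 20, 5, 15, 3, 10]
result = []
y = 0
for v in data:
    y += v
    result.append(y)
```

Cumulative sum ends at 89
`result` takes the values: [] → [19] → [19, 36] → [19, 36, 56] → [19, 36, 56, 61] → [19, 36, 56, 61, 76] → [19, 36, 56, 61, 76, 79] → [19, 36, 56, 61, 76, 79, 89]
So `result[-1]` = 89

Answer: 89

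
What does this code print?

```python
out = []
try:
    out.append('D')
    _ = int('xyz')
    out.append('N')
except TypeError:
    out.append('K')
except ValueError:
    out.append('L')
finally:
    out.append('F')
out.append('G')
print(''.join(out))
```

Execution trace: 'D' (try body) → 'L' (except ValueError) → 'F' (finally) → 'G' (after the try/except). Output: DLFG

Answer: DLFG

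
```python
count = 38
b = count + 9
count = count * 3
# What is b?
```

Trace:
`count = 38` → count = 38
`b = count + 9` → b = 47
`count = count * 3` → count = 114
So b = 47

Answer: 47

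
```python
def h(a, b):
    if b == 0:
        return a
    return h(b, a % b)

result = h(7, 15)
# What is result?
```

h(7, 15) -> h(15, 7) -> h(7, 1) -> h(1, 0) -> 1

Answer: 1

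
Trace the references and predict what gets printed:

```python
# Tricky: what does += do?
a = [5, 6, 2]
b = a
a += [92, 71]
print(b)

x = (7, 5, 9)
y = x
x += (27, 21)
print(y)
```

Key concept: += behavior differs for mutable vs immutable.
Step by step:
`a = [5, 6, 2]` → a = [5, 6, 2]
`b = a` → b = [5, 6, 2] (same object as a)
`a += [92, 71]` → a = [5, 6, 2, 92, 71] (same object as b); b = [5, 6, 2, 92, 71] (same object as a)
`print(b)` → prints [5, 6, 2, 92, 71]
`x = (7, 5, 9)` → x = (7, 5, 9)
`y = x` → y = (7, 5, 9)
`x += (27, 21)` → x = (7, 5, 9, 27, 21)
`print(y)` → prints (7, 5, 9)

Answer:
[5, 6, 2, 92, 71]
(7, 5, 9)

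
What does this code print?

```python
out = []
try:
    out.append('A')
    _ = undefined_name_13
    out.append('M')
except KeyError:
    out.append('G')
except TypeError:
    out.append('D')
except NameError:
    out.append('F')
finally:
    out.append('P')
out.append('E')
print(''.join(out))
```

Execution trace: 'A' (try body) → 'F' (except NameError) → 'P' (finally) → 'E' (after the try/except). Output: AFPE

Answer: AFPE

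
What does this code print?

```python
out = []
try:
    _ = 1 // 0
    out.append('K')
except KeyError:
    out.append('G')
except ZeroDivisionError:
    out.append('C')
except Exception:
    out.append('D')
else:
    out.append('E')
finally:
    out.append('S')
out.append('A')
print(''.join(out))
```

Execution trace: 'C' (except ZeroDivisionError) → 'S' (finally) → 'A' (after the try/except). Output: CSA

Answer: CSA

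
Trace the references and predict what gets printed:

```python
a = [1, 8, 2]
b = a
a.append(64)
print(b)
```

Key concept: basic list aliasing.
Step by step:
`a = [1, 8, 2]` → a = [1, 8, 2]
`b = a` → b = [1, 8, 2] (same object as a)
`a.append(64)` → a = [1, 8, 2, 64] (same object as b); b = [1, 8, 2, 64] (same object as a)
`print(b)` → prints [1, 8, 2, 64]

Answer: [1, 8, 2, 64]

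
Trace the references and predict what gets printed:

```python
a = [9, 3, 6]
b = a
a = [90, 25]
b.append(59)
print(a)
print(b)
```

Key concept: rebinding vs mutation: a is rebound to a new list, b still points at the original.
Step by step:
`a = [9, 3, 6]` → a = [9, 3, 6]
`b = a` → b = [9, 3, 6] (same object as a)
`a = [90, 25]` → a = [90, 25]
`b.append(59)` → b = [9, 3, 6, 59]
`print(a)` → prints [90, 25]
`print(b)` → prints [9, 3, 6, 59]

Answer:
[90, 25]
[9, 3, 6, 59]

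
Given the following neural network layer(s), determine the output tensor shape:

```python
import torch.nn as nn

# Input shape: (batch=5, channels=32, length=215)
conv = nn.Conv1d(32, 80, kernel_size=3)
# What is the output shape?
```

Input: (5, 32, 215) -> Output: (5, 80, 213)

Answer: (5, 80, 213)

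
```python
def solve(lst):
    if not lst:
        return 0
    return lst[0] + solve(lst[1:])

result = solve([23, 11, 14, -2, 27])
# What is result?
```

23 + 11 + 14 + (-2) + 27 + 0 = 73

Answer: 73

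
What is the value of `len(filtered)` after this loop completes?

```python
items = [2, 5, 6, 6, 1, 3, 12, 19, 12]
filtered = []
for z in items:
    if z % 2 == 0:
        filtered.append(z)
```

Count even numbers in [2, 5, 6, 6, 1, 3, 12, 19, 12]
`filtered` takes the values: [] → [2] → [2, 6] → [2, 6, 6] → [2, 6, 6, 12] → [2, 6, 6, 12, 12]
So `len(filtered)` = 5

Answer: 5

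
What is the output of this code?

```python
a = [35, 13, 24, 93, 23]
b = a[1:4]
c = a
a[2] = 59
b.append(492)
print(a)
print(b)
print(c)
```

Key concept: slice vs alias.
Step by step:
`a = [35, 13, 24, 93, 23]` → a = [35, 13, 24, 93, 23]
`b = a[1:4]` → b = [13, 24, 93]
`c = a` → c = [35, 13, 24, 93, 23] (same object as a)
`a[2] = 59` → a = [35, 13, 59, 93, 23] (same object as c); c = [35, 13, 59, 93, 23] (same object as a)
`b.append(492)` → b = [13, 24, 93, 492]
`print(a)` → prints [35, 13, 59, 93, 23]
`print(b)` → prints [13, 24, 93, 492]
`print(c)` → prints [35, 13, 59, 93, 23]

Answer:
[35, 13, 59, 93, 23]
[13, 24, 93, 492]
[35, 13, 59, 93, 23]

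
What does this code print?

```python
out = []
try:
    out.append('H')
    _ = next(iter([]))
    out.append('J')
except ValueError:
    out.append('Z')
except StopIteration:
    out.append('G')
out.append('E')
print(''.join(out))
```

Execution trace: 'H' (try body) → 'G' (except StopIteration) → 'E' (after the try/except). Output: HGE

Answer: HGE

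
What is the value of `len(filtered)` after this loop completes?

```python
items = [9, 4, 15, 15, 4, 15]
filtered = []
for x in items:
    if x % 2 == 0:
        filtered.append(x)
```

Count even numbers in [9, 4, 15, 15, 4, 15]
`filtered` takes the values: [] → [4] → [4, 4]
So `len(filtered)` = 2

Answer: 2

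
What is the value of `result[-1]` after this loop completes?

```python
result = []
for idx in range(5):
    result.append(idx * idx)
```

Last element of squares 0 to 4
`result` takes the values: [] → [0] → [0, 1] → [0, 1, 4] → [0, 1, 4, 9] → [0, 1, 4, 9, 16]
So `result[-1]` = 16

Answer: 16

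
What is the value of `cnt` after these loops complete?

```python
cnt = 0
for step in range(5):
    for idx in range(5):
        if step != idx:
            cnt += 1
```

5² - 5 (exclude diagonal)
`cnt` takes the values: 0 → 1 → 2 → 3 → 4 → 5 → 6 → 7 → 8 → 9 → 10 → 11 → 12 → 13 → 14 → 15 → 16 → 17 → 18 → 19 → 20

Answer: 20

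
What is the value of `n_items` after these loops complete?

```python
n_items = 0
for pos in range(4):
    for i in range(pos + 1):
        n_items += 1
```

Triangle: 1 + 2 + ... + 4
`n_items` takes the values: 0 → 1 → 2 → 3 → 4 → 5 → 6 → 7 → 8 → 9 → 10

Answer: 10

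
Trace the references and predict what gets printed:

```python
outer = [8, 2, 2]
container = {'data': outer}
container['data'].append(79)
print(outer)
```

Key concept: dict holds reference to list.
Step by step:
`outer = [8, 2, 2]` → outer = [8, 2, 2]
`container = {'data': outer}` → container = {'data': [8, 2, 2]}
`container['data'].append(79)` → outer = [8, 2, 2, 79]; container = {'data': [8, 2, 2, 79]}
`print(outer)` → prints [8, 2, 2, 79]

Answer: [8, 2, 2, 79]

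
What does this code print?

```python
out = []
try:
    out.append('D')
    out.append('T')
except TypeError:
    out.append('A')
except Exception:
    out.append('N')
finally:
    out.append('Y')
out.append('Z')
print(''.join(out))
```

Execution trace: 'D' (try body) → 'T' (try body, no exception) → 'Y' (finally) → 'Z' (after the try/except). Output: DTYZ

Answer: DTYZ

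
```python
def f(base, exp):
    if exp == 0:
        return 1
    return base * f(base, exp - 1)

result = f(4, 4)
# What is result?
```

f(4, 4) = 4 * 4 * 4 * 4 = 256

Answer: 256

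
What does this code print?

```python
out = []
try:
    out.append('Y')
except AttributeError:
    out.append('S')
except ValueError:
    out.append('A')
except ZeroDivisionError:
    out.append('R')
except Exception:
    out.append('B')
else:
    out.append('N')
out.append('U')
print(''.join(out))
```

Execution trace: 'Y' (try body, no exception) → 'N' (else) → 'U' (after the try/except). Output: YNU

Answer: YNU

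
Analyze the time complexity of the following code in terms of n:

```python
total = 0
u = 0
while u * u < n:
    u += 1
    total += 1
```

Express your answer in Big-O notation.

Each loop level contributes: √n. Multiplying the contributions gives O(√n).

Answer: O(√n)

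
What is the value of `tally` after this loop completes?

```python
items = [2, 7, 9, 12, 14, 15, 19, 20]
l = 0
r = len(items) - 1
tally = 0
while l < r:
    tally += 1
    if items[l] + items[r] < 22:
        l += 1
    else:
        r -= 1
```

Steps to find pair summing to 22
`tally` takes the values: 0 → 1 → 2 → 3 → 4 → 5 → 6 → 7

Answer: 7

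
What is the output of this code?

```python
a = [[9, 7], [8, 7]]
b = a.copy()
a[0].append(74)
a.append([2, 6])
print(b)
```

Key concept: shallow copy with nested lists.
Step by step:
`a = [[9, 7], [8, 7]]` → a = [[9, 7], [8, 7]]
`b = a.copy()` → b = [[9, 7], [8, 7]]
`a[0].append(74)` → a = [[9, 7, 74], [8, 7]]; b = [[9, 7, 74], [8, 7]]
`a.append([2, 6])` → a = [[9, 7, 74], [8, 7], [2, 6]]
`print(b)` → prints [[9, 7, 74], [8, 7]]

Answer: [[9, 7, 74], [8, 7]]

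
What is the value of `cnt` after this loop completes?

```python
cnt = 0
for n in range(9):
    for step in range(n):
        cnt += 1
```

Triangle number: 0+1+2+...+8
`cnt` takes the values: 0 → 1 → 2 → 3 → 4 → 5 → 6 → 7 → 8 → 9 → 10 → 11 → 12 → 13 → 14 → 15 → 16 → 17 → 18 → 19 → 20 → 21 → 22 → 23 → 24 → 25 → 26 → 27 → 28 → 29 → 30 → 31 → 32 → 33 → 34 → 35 → 36

Answer: 36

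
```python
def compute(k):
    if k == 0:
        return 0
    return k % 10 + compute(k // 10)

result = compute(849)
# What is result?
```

Sum of digits of 849: 9 + 4 + 8 = 21

Answer: 21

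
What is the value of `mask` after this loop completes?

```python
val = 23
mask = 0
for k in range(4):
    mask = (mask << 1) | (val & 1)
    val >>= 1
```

Reverse lowest 4 bits of 23
`mask` takes the values: 0 → 1 → 3 → 7 → 14

Answer: 14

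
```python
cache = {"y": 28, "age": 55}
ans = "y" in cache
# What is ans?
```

Trace:
`cache = {"y": 28, "age": 55}` → cache = {'y': 28, 'age': 55}
`ans = "y" in cache` → ans = True
So ans = True

Answer: True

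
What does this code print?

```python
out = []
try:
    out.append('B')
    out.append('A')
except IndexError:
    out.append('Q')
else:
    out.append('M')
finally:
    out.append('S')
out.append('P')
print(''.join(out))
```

Execution trace: 'B' (try body) → 'A' (try body, no exception) → 'M' (else) → 'S' (finally) → 'P' (after the try/except). Output: BAMSP

Answer: BAMSP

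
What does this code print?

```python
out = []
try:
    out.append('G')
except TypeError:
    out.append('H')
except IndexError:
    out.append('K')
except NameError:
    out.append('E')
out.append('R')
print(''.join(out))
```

Execution trace: 'G' (try body, no exception) → 'R' (after the try/except). Output: GR

Answer: GR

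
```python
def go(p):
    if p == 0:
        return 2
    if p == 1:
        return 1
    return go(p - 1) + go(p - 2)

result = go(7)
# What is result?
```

Build up from base cases: go(0)=2, go(1)=1, go(2)=3, go(3)=4, go(4)=7, go(5)=11, go(6)=18, ..., go(7)=29

Answer: 29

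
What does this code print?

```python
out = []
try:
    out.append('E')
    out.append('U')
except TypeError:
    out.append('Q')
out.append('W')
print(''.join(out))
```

Execution trace: 'E' (try body) → 'U' (try body, no exception) → 'W' (after the try/except). Output: EUW

Answer: EUW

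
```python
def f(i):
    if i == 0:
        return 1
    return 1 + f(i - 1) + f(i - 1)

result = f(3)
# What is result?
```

f(i) = 1 + 2·f(i-1), f(0)=1. Closed form: (1+1)·2^3 - 1 = 15.

Answer: 15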